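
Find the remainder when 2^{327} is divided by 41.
By Fermat: 2^{40} ≡ 1 (mod 41). 327 = 8×40 + 7. So 2^{327} ≡ 2^{7} ≡ 5 (mod 41)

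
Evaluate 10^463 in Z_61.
Using Fermat: 10^{60} ≡ 1 (mod 61). 463 ≡ 43 (mod 60). So 10^{463} ≡ 10^{43} ≡ 30 (mod 61)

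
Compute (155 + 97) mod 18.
0

(155 + 97) = 252
252 mod 18 = 0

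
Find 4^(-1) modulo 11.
3

Using Extended Euclidean Algorithm:
gcd(4, 11) = 1
Bezout coefficients: 4 × 3 + 11 × -1 = 1
So 4 × 3 ≡ 1 (mod 11)
The inverse is 3 mod 11 = 3
Verification: 4 × 3 = 12 = 1 × 11 + 1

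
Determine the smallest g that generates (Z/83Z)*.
2

A primitive root g modulo p has order p-1 = 82
Prime divisors of 82: [2, 41]
g is a primitive root iff g^(82/q) ≢ 1 (mod 83) for each prime divisor q
Testing small values:
  g = 2: 2^41 ≡ 82, 2^2 ≡ 4 (mod 83) → none is 1, primitive root!
The smallest primitive root is 2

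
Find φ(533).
480

Prime factorization: 533 = 13 × 41
Using the formula φ(n) = n × Π(1 - 1/p) for each prime factor p:
φ(533) = 533 × (1 - 1/13) × (1 - 1/41)
φ(533) = 480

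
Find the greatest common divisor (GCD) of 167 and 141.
1

Using the Euclidean algorithm:
167 = 1 × 141 + 26
141 = 5 × 26 + 11
26 = 2 × 11 + 4
11 = 2 × 4 + 3
4 = 1 × 3 + 1
3 = 3 × 1 + 0

GCD(167, 141) = 1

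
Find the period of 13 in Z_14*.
Powers of 13 mod 14: 13^1≡13, 13^2≡1. Order = 2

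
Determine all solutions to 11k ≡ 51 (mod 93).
30

Since gcd(11, 93) = 1 divides 51, a solution exists.
Multiply both sides by the inverse of 11 mod 93:
  11^(-1) mod 93 = 17
  x ≡ 17 × 51 ≡ 867 ≡ 30 (mod 93)
Verification: 11 × 30 = 330 = 3 × 93 + 51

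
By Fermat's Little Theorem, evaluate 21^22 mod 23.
By Fermat's Little Theorem, 21^{22} ≡ 1 (mod 23) since 23 is prime and gcd(21, 23) = 1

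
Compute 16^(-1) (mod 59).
48

Using Extended Euclidean Algorithm:
gcd(16, 59) = 1
Bezout coefficients: 16 × -11 + 59 × 3 = 1
So 16 × -11 ≡ 1 (mod 59)
The inverse is -11 mod 59 = 48
Verification: 16 × 48 = 768 = 13 × 59 + 1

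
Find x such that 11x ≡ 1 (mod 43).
11^(-1) ≡ 4 (mod 43). Verification: 11 × 4 = 44 ≡ 1 (mod 43)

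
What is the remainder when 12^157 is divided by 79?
Using Fermat: 12^{78} ≡ 1 (mod 79). 157 ≡ 1 (mod 78). So 12^{157} ≡ 12^{1} ≡ 12 (mod 79)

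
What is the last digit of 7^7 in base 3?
7 ≡ 1 (mod 3). 7 = 4 + 2 + 1 (binary 111). Repeated squaring mod 3: 1^1 ≡ 1; 1^2 ≡ 1² = 1 ≡ 1; 1^4 ≡ 1² = 1 ≡ 1. Multiply: 7^7 ≡ 1^4 × 1^2 × 1^1 ≡ 1 × 1 × 1 (mod 3): 1 × 1 = 1 ≡ 1; 1 × 1 = 1 ≡ 1. So 7^7 ≡ 1 (mod 3).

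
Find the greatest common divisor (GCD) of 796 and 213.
1

Using the Euclidean algorithm:
796 = 3 × 213 + 157
213 = 1 × 157 + 56
157 = 2 × 56 + 45
56 = 1 × 45 + 11
45 = 4 × 11 + 1
11 = 11 × 1 + 0

GCD(796, 213) = 1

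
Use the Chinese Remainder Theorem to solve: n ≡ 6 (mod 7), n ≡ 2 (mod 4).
M = 7 × 4 = 28. M₁ = 4, y₁ ≡ 2 (mod 7). M₂ = 7, y₂ ≡ 3 (mod 4). n = 6×4×2 + 2×7×3 ≡ 6 (mod 28)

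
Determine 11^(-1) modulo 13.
11^(-1) ≡ 6 (mod 13). Verification: 11 × 6 = 66 ≡ 1 (mod 13)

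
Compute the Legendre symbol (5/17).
(5/17) = 5^{8} mod 17 = -1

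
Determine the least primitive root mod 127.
p - 1 = 126 has prime divisors 2, 3, 7. h is a primitive root mod 127 iff h^(126/q) ≢ 1 (mod 127) for each such q.
h = 2: 2^63 ≡ 1, 2^42 ≡ 1, 2^18 ≡ 16 (mod 127); 2^63 ≡ 1, so not a primitive root.
h = 3: 3^63 ≡ 126, 3^42 ≡ 107, 3^18 ≡ 4 (mod 127); none is 1, so 3 has order 126 and is a primitive root.
The smallest primitive root mod 127 is g = 3.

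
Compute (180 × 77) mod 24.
12

(180 × 77) = 13860
13860 mod 24 = 12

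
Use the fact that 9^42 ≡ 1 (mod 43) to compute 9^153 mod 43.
By Fermat: 9^{42} ≡ 1 (mod 43). 153 = 3×42 + 27. So 9^{153} ≡ 9^{27} ≡ 4 (mod 43)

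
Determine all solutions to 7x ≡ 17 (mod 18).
5

Since gcd(7, 18) = 1 divides 17, a solution exists.
Multiply both sides by the inverse of 7 mod 18:
  7^(-1) mod 18 = 13
  x ≡ 13 × 17 ≡ 221 ≡ 5 (mod 18)
Verification: 7 × 5 = 35 = 1 × 18 + 17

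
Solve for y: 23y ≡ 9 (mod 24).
15

Since gcd(23, 24) = 1 divides 9, a solution exists.
Multiply both sides by the inverse of 23 mod 24:
  23^(-1) mod 24 = 23
  x ≡ 23 × 9 ≡ 207 ≡ 15 (mod 24)
Verification: 23 × 15 = 345 = 14 × 24 + 9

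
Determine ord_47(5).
Powers of 5 mod 47: 5^1≡5, 5^2≡25, 5^3≡31, 5^4≡14, 5^5≡23, 5^6≡21, 5^7≡11, 5^8≡8, 5^9≡40, 5^10≡12, 5^11≡13, 5^12≡18, 5^13≡43, 5^14≡27, 5^15≡41, 5^16≡17, 5^17≡38, 5^18≡2, 5^19≡10, 5^20≡3, 5^21≡15, 5^22≡28, 5^23≡46, 5^24≡42, 5^25≡22, 5^26≡16, 5^27≡33, 5^28≡24, 5^29≡26, 5^30≡36, 5^31≡39, 5^32≡7, 5^33≡35, 5^34≡34, 5^35≡29, 5^36≡4, 5^37≡20, 5^38≡6, 5^39≡30, 5^40≡9, 5^41≡45, 5^42≡37, 5^43≡44, 5^44≡32, 5^45≡19, 5^46≡1. Order = 46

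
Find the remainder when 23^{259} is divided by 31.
By Fermat: 23^{30} ≡ 1 (mod 31). 259 = 8×30 + 19. So 23^{259} ≡ 23^{19} ≡ 27 (mod 31)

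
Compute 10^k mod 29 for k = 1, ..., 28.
g^1, g^2, ..., g^{28} mod 29: {10, 13, 14, 24, 8, 22, 17, 25, 18, 6, 2, 20, 26, 28, 19, 16, 15, 5, 21, 7, 12, 4, 11, 23, 27, 9, 3, 1}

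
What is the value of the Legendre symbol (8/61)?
(8/61) = 8^{30} mod 61 = -1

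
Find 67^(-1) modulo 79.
46

Using Extended Euclidean Algorithm:
gcd(67, 79) = 1
Bezout coefficients: 67 × -33 + 79 × 28 = 1
So 67 × -33 ≡ 1 (mod 79)
The inverse is -33 mod 79 = 46
Verification: 67 × 46 = 3082 = 39 × 79 + 1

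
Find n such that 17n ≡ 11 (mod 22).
11

Since gcd(17, 22) = 1 divides 11, a solution exists.
Multiply both sides by the inverse of 17 mod 22:
  17^(-1) mod 22 = 13
  x ≡ 13 × 11 ≡ 143 ≡ 11 (mod 22)
Verification: 17 × 11 = 187 = 8 × 22 + 11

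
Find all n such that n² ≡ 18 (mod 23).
The square roots of 18 mod 23 are 8 and 15. Verify: 8² = 64 ≡ 18 (mod 23)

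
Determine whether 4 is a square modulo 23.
By Euler's criterion: 4^{11} ≡ 1 (mod 23). Since this equals 1, 4 is a QR.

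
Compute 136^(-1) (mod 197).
136^(-1) ≡ 155 (mod 197). Verification: 136 × 155 = 21080 ≡ 1 (mod 197)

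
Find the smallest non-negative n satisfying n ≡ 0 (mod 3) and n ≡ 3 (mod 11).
M = 3 × 11 = 33. M₁ = 11, y₁ ≡ 2 (mod 3). M₂ = 3, y₂ ≡ 4 (mod 11). n = 0×11×2 + 3×3×4 ≡ 3 (mod 33)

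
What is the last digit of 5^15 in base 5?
Using repeated squaring. 5 ≡ 0 (mod 5). 15 = 8 + 4 + 2 + 1 (binary 1111). Repeated squaring mod 5: 0^1 ≡ 0; 0^2 ≡ 0² = 0 ≡ 0; 0^4 ≡ 0² = 0 ≡ 0; 0^8 ≡ 0² = 0 ≡ 0. Multiply: 5^15 ≡ 0^8 × 0^4 × 0^2 × 0^1 ≡ 0 × 0 × 0 × 0 (mod 5): 0 × 0 = 0 ≡ 0; 0 × 0 = 0 ≡ 0; 0 × 0 = 0 ≡ 0. So 5^15 ≡ 0 (mod 5).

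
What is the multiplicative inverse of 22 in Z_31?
24

Using Extended Euclidean Algorithm:
gcd(22, 31) = 1
Bezout coefficients: 22 × -7 + 31 × 5 = 1
So 22 × -7 ≡ 1 (mod 31)
The inverse is -7 mod 31 = 24
Verification: 22 × 24 = 528 = 17 × 31 + 1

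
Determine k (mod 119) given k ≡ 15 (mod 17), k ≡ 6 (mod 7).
83

Using the Chinese Remainder Theorem:
M = product of moduli = 119
For equation 1: M_1 = 7, 7 ≡ 7 (mod 17), inverse of 7 mod 17 is 5 (check: 7 × 5 = 35 ≡ 1 (mod 17))
For equation 2: M_2 = 17, 17 ≡ 3 (mod 7), inverse of 17 mod 7 is 5 (check: 3 × 5 = 15 ≡ 1 (mod 7))
Combine: k ≡ Σ r_i×M_i×(M_i⁻¹ mod m_i) = 15×7×5 + 6×17×5 = 525 + 510 = 1035
1035 mod 119 = 83
k ≡ 83 (mod 119)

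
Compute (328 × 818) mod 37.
17

(328 × 818) = 268304
268304 mod 37 = 17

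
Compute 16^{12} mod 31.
8

Using successive squaring:
Binary expansion of 12: 1100
Powers of 16 mod 31 (each is the square of the previous):
  16^1 ≡ 16 (mod 31)
  16^2 ≡ 16² = 256 ≡ 8 (mod 31)
  16^4 ≡ 8² = 64 ≡ 2 (mod 31)
  16^8 ≡ 2² = 4 ≡ 4 (mod 31)
12 = 8 + 4, so 16^12 = 16^8 × 16^4 ≡ 4 × 2 (mod 31)
Multiplying step by step:
  4 × 2 = 8 ≡ 8 (mod 31)
Result: 16^12 ≡ 8 (mod 31)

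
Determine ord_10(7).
Powers of 7 mod 10: 7^1≡7, 7^2≡9, 7^3≡3, 7^4≡1. Order = 4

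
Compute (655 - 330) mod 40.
5

(655 - 330) = 325
325 mod 40 = 5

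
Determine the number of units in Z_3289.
2640

Prime factorization: 3289 = 11 × 13 × 23
Using the formula φ(n) = n × Π(1 - 1/p) for each prime factor p:
φ(3289) = 3289 × (1 - 1/11) × (1 - 1/13) × (1 - 1/23)
φ(3289) = 2640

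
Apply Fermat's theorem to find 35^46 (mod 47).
By Fermat's Little Theorem, 35^{46} ≡ 1 (mod 47) since 47 is prime and gcd(35, 47) = 1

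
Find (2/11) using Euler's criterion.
(2/11) = 2^{5} mod 11 = -1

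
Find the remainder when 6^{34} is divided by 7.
By Fermat: 6^{6} ≡ 1 (mod 7). 34 = 5×6 + 4. So 6^{34} ≡ 6^{4} ≡ 1 (mod 7)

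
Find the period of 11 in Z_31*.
Powers of 11 mod 31: 11^1≡11, 11^2≡28, 11^3≡29, 11^4≡9, 11^5≡6, 11^6≡4, 11^7≡13, 11^8≡19, 11^9≡23, 11^10≡5, 11^11≡24, 11^12≡16, 11^13≡21, 11^14≡14, 11^15≡30, 11^16≡20, 11^17≡3, 11^18≡2, 11^19≡22, 11^20≡25, 11^21≡27, 11^22≡18, 11^23≡12, 11^24≡8, 11^25≡26, 11^26≡7, 11^27≡15, 11^28≡10, 11^29≡17, 11^30≡1. Order = 30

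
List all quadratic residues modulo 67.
QRs mod 67: {1, 4, 6, 9, 10, 14, 15, 16, 17, 19, 21, 22, 23, 24, 25, 26, 29, 33, 35, 36, 37, 39, 40, 47, 49, 54, 55, 56, 59, 60, 62, 64, 65}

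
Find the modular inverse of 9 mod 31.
9^(-1) ≡ 7 (mod 31). Verification: 9 × 7 = 63 ≡ 1 (mod 31)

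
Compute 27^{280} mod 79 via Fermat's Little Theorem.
62

By Fermat's Little Theorem, a^(p-1) ≡ 1 (mod p) for prime p and gcd(a, p) = 1
Here p = 79, so 27^78 ≡ 1 (mod 79)
We can reduce the exponent: 280 mod 78 = 46
So 27^280 ≡ 27^46 (mod 79)
Computing: 27^46 mod 79 = 62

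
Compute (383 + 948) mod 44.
11

(383 + 948) = 1331
1331 mod 44 = 11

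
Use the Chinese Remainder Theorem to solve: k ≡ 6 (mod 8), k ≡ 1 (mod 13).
M = 8 × 13 = 104. M₁ = 13, y₁ ≡ 5 (mod 8). M₂ = 8, y₂ ≡ 5 (mod 13). k = 6×13×5 + 1×8×5 ≡ 14 (mod 104)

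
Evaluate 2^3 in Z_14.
3 = 2 + 1 (binary 11). Repeated squaring mod 14: 2^1 ≡ 2; 2^2 ≡ 2² = 4 ≡ 4. Multiply: 2^3 = 2^2 × 2^1 ≡ 4 × 2 (mod 14): 4 × 2 = 8 ≡ 8. So 2^3 ≡ 8 (mod 14).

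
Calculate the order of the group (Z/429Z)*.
240

Prime factorization: 429 = 3 × 11 × 13
Using the formula φ(n) = n × Π(1 - 1/p) for each prime factor p:
φ(429) = 429 × (1 - 1/3) × (1 - 1/11) × (1 - 1/13)
φ(429) = 240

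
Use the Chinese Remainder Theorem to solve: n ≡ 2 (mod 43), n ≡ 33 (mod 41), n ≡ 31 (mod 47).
31521

Using the Chinese Remainder Theorem:
M = product of moduli = 82861
For equation 1: M_1 = 1927, 1927 ≡ 35 (mod 43), inverse of 1927 mod 43 is 16 (check: 35 × 16 = 560 ≡ 1 (mod 43))
For equation 2: M_2 = 2021, 2021 ≡ 12 (mod 41), inverse of 2021 mod 41 is 24 (check: 12 × 24 = 288 ≡ 1 (mod 41))
For equation 3: M_3 = 1763, 1763 ≡ 24 (mod 47), inverse of 1763 mod 47 is 2 (check: 24 × 2 = 48 ≡ 1 (mod 47))
Combine: n ≡ Σ r_i×M_i×(M_i⁻¹ mod m_i) = 2×1927×16 + 33×2021×24 + 31×1763×2 = 61664 + 1600632 + 109306 = 1771602
1771602 mod 82861 = 31521
n ≡ 31521 (mod 82861)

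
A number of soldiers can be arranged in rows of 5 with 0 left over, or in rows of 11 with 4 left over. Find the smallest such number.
M = 5 × 11 = 55. M₁ = 11, y₁ ≡ 1 (mod 5). M₂ = 5, y₂ ≡ 9 (mod 11). n = 0×11×1 + 4×5×9 ≡ 15 (mod 55). The smallest positive such number is 15.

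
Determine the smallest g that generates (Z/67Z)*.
2

A primitive root g modulo p has order p-1 = 66
Prime divisors of 66: [2, 3, 11]
g is a primitive root iff g^(66/q) ≢ 1 (mod 67) for each prime divisor q
Testing small values:
  g = 2: 2^33 ≡ 66, 2^22 ≡ 37, 2^6 ≡ 64 (mod 67) → none is 1, primitive root!
The smallest primitive root is 2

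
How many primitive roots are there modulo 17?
8

The number of primitive roots modulo p is φ(p-1) = φ(16)
φ(16) = 8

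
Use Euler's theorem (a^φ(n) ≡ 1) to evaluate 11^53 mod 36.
By Euler: 11^{12} ≡ 1 (mod 36) since gcd(11, 36) = 1. 53 = 4×12 + 5. So 11^{53} ≡ 11^{5} ≡ 23 (mod 36)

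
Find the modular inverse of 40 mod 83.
40^(-1) ≡ 27 (mod 83). Verification: 40 × 27 = 1080 ≡ 1 (mod 83)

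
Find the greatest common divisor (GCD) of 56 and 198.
2

Using the Euclidean algorithm:
56 = 0 × 198 + 56
198 = 3 × 56 + 30
56 = 1 × 30 + 26
30 = 1 × 26 + 4
26 = 6 × 4 + 2
4 = 2 × 2 + 0

GCD(56, 198) = 2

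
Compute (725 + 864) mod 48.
5

(725 + 864) = 1589
1589 mod 48 = 5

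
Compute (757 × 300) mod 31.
25

(757 × 300) = 227100
227100 mod 31 = 25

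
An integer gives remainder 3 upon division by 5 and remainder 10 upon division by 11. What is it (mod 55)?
M = 5 × 11 = 55. M₁ = 11, y₁ ≡ 1 (mod 5). M₂ = 5, y₂ ≡ 9 (mod 11). m = 3×11×1 + 10×5×9 ≡ 43 (mod 55). The smallest positive such number is 43.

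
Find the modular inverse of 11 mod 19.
11^(-1) ≡ 7 (mod 19). Verification: 11 × 7 = 77 ≡ 1 (mod 19)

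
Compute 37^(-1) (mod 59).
8

Using Extended Euclidean Algorithm:
gcd(37, 59) = 1
Bezout coefficients: 37 × 8 + 59 × -5 = 1
So 37 × 8 ≡ 1 (mod 59)
The inverse is 8 mod 59 = 8
Verification: 37 × 8 = 296 = 5 × 59 + 1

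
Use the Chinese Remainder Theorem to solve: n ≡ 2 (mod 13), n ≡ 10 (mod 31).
M = 13 × 31 = 403. M₁ = 31, y₁ ≡ 8 (mod 13). M₂ = 13, y₂ ≡ 12 (mod 31). n = 2×31×8 + 10×13×12 ≡ 41 (mod 403)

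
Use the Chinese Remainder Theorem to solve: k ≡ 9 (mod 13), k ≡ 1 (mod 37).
334

Using the Chinese Remainder Theorem:
M = product of moduli = 481
For equation 1: M_1 = 37, 37 ≡ 11 (mod 13), inverse of 37 mod 13 is 6 (check: 11 × 6 = 66 ≡ 1 (mod 13))
For equation 2: M_2 = 13, 13 ≡ 13 (mod 37), inverse of 13 mod 37 is 20 (check: 13 × 20 = 260 ≡ 1 (mod 37))
Combine: k ≡ Σ r_i×M_i×(M_i⁻¹ mod m_i) = 9×37×6 + 1×13×20 = 1998 + 260 = 2258
2258 mod 481 = 334
k ≡ 334 (mod 481)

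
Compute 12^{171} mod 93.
60

Using successive squaring:
Binary expansion of 171: 10101011
Powers of 12 mod 93 (each is the square of the previous):
  12^1 ≡ 12 (mod 93)
  12^2 ≡ 12² = 144 ≡ 51 (mod 93)
  12^4 ≡ 51² = 2601 ≡ 90 (mod 93)
  12^8 ≡ 90² = 8100 ≡ 9 (mod 93)
  12^16 ≡ 9² = 81 ≡ 81 (mod 93)
  12^32 ≡ 81² = 6561 ≡ 51 (mod 93)
  12^64 ≡ 51² = 2601 ≡ 90 (mod 93)
  12^128 ≡ 90² = 8100 ≡ 9 (mod 93)
171 = 128 + 32 + 8 + 2 + 1, so 12^171 = 12^128 × 12^32 × 12^8 × 12^2 × 12^1 ≡ 9 × 51 × 9 × 51 × 12 (mod 93)
Multiplying step by step:
  9 × 51 = 459 ≡ 87 (mod 93)
  87 × 9 = 783 ≡ 39 (mod 93)
  39 × 51 = 1989 ≡ 36 (mod 93)
  36 × 12 = 432 ≡ 60 (mod 93)
Result: 12^171 ≡ 60 (mod 93)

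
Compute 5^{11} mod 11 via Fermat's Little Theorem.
5

By Fermat's Little Theorem, a^(p-1) ≡ 1 (mod p) for prime p and gcd(a, p) = 1
Here p = 11, so 5^10 ≡ 1 (mod 11)
We can reduce the exponent: 11 mod 10 = 1
So 5^11 ≡ 5^1 (mod 11)
Computing: 5^1 mod 11 = 5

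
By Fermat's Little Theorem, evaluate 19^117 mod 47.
By Fermat: 19^{46} ≡ 1 (mod 47). 117 = 2×46 + 25. So 19^{117} ≡ 19^{25} ≡ 15 (mod 47)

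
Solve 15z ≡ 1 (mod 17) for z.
15^(-1) ≡ 8 (mod 17). Verification: 15 × 8 = 120 ≡ 1 (mod 17)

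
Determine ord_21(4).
Powers of 4 mod 21: 4^1≡4, 4^2≡16, 4^3≡1. Order = 3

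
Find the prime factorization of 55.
5 × 11

Divide by primes starting from smallest:
55 ÷ 5 = 11
11 ÷ 11 = 1

55 = 5 × 11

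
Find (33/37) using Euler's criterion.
(33/37) = 33^{18} mod 37 = 1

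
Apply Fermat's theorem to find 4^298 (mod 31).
By Fermat: 4^{30} ≡ 1 (mod 31). 298 ≡ 28 (mod 30). So 4^{298} ≡ 4^{28} ≡ 2 (mod 31)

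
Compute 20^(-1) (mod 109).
20^(-1) ≡ 60 (mod 109). Verification: 20 × 60 = 1200 ≡ 1 (mod 109)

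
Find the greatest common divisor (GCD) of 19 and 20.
1

Using the Euclidean algorithm:
19 = 0 × 20 + 19
20 = 1 × 19 + 1
19 = 19 × 1 + 0

GCD(19, 20) = 1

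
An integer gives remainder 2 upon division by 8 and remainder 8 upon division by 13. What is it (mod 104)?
M = 8 × 13 = 104. M₁ = 13, y₁ ≡ 5 (mod 8). M₂ = 8, y₂ ≡ 5 (mod 13). t = 2×13×5 + 8×8×5 ≡ 34 (mod 104). The smallest positive such number is 34.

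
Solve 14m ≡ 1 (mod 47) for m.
14^(-1) ≡ 37 (mod 47). Verification: 14 × 37 = 518 ≡ 1 (mod 47)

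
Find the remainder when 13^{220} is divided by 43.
By Fermat: 13^{42} ≡ 1 (mod 43). 220 = 5×42 + 10. So 13^{220} ≡ 13^{10} ≡ 15 (mod 43)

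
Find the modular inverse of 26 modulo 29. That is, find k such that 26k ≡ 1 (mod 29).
19

Using Extended Euclidean Algorithm:
gcd(26, 29) = 1
Bezout coefficients: 26 × -10 + 29 × 9 = 1
So 26 × -10 ≡ 1 (mod 29)
The inverse is -10 mod 29 = 19
Verification: 26 × 19 = 494 = 17 × 29 + 1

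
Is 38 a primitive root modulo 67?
No

To verify, check if 38^(66/q) ≢ 1 (mod 67) for each prime divisor q of 66
Divisors of 66 = 66: [1, 2, 3, 6, 11, 22, 33, 66]
  38^(66/11) = 38^6 ≡ 1 (mod 67)
  38^(66/2) = 38^33 ≡ 66 (mod 67)
  38^(66/3) = 38^22 ≡ 29 (mod 67)
Conclusion: 38 is not a primitive root modulo 67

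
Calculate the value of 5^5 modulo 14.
5 = 4 + 1 (binary 101). Repeated squaring mod 14: 5^1 ≡ 5; 5^2 ≡ 5² = 25 ≡ 11; 5^4 ≡ 11² = 121 ≡ 9. Multiply: 5^5 = 5^4 × 5^1 ≡ 9 × 5 (mod 14): 9 × 5 = 45 ≡ 3. So 5^5 ≡ 3 (mod 14).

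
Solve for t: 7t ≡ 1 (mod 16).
7

Since gcd(7, 16) = 1 divides 1, a solution exists.
Multiply both sides by the inverse of 7 mod 16:
  7^(-1) mod 16 = 7
  x ≡ 7 × 1 ≡ 7 ≡ 7 (mod 16)
Verification: 7 × 7 = 49 = 3 × 16 + 1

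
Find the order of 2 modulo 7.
Powers of 2 mod 7: 2^1≡2, 2^2≡4, 2^3≡1. Order = 3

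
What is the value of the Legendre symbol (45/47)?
(45/47) = 45^{23} mod 47 = -1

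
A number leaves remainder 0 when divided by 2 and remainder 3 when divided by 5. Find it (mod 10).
M = 2 × 5 = 10. M₁ = 5, y₁ ≡ 1 (mod 2). M₂ = 2, y₂ ≡ 3 (mod 5). t = 0×5×1 + 3×2×3 ≡ 8 (mod 10)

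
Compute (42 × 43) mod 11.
2

(42 × 43) = 1806
1806 mod 11 = 2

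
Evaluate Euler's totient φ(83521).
78608

Prime factorization: 83521 = 17^4
Using the formula φ(n) = n × Π(1 - 1/p) for each prime factor p:
φ(83521) = 83521 × (1 - 1/17)
φ(83521) = 78608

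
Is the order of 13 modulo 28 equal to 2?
Yes, ord_28(13) = 2.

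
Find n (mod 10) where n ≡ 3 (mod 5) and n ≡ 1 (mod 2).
M = 5 × 2 = 10. M₁ = 2, y₁ ≡ 3 (mod 5). M₂ = 5, y₂ ≡ 1 (mod 2). n = 3×2×3 + 1×5×1 ≡ 3 (mod 10)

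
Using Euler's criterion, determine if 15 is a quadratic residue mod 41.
By Euler's criterion: 15^{20} ≡ 40 (mod 41). Since this equals -1 (≡ 40), 15 is not a QR.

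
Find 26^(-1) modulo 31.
6

Using Extended Euclidean Algorithm:
gcd(26, 31) = 1
Bezout coefficients: 26 × 6 + 31 × -5 = 1
So 26 × 6 ≡ 1 (mod 31)
The inverse is 6 mod 31 = 6
Verification: 26 × 6 = 156 = 5 × 31 + 1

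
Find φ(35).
24

Prime factorization: 35 = 5 × 7
Using the formula φ(n) = n × Π(1 - 1/p) for each prime factor p:
φ(35) = 35 × (1 - 1/5) × (1 - 1/7)
φ(35) = 24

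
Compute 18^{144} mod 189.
162

Using successive squaring:
Binary expansion of 144: 10010000
Powers of 18 mod 189 (each is the square of the previous):
  18^1 ≡ 18 (mod 189)
  18^2 ≡ 18² = 324 ≡ 135 (mod 189)
  18^4 ≡ 135² = 18225 ≡ 81 (mod 189)
  18^8 ≡ 81² = 6561 ≡ 135 (mod 189)
  18^16 ≡ 135² = 18225 ≡ 81 (mod 189)
  18^32 ≡ 81² = 6561 ≡ 135 (mod 189)
  18^64 ≡ 135² = 18225 ≡ 81 (mod 189)
  18^128 ≡ 81² = 6561 ≡ 135 (mod 189)
144 = 128 + 16, so 18^144 = 18^128 × 18^16 ≡ 135 × 81 (mod 189)
Multiplying step by step:
  135 × 81 = 10935 ≡ 162 (mod 189)
Result: 18^144 ≡ 162 (mod 189)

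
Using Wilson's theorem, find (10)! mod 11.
By Wilson's theorem, (10)! ≡ -1 ≡ 10 (mod 11)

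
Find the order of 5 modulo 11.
Powers of 5 mod 11: 5^1≡5, 5^2≡3, 5^3≡4, 5^4≡9, 5^5≡1. Order = 5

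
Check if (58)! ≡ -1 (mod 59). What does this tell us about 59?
(58)! mod 59 = 58. Since this equals -1 (mod 59), Wilson confirms 59 is prime.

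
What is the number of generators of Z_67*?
Number of primitive roots mod 67 = φ(66) = 20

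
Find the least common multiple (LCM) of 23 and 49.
1127

First find GCD(23, 49) using the Euclidean algorithm:
23 = 0 × 49 + 23
49 = 2 × 23 + 3
23 = 7 × 3 + 2
3 = 1 × 2 + 1
2 = 2 × 1 + 0
GCD(23, 49) = 1

LCM formula: LCM(a, b) = (a × b) / GCD(a, b)
LCM(23, 49) = (23 × 49) / 1
LCM(23, 49) = 1127 / 1
LCM(23, 49) = 1127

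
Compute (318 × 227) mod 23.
12

(318 × 227) = 72186
72186 mod 23 = 12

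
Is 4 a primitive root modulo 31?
p - 1 = 30 has prime divisors 2, 3, 5. Check 4^(30/q) mod 31 for each: 4^(30/2) = 4^15 ≡ 1, 4^(30/3) = 4^10 ≡ 1, 4^(30/5) = 4^6 ≡ 4 (mod 31). Since 4^15 ≡ 1 (mod 31), the order of 4 divides 15 (in fact the order is 5) ≠ 30, so it is not a primitive root.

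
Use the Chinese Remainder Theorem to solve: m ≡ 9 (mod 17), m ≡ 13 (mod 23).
M = 17 × 23 = 391. M₁ = 23, y₁ ≡ 3 (mod 17). M₂ = 17, y₂ ≡ 19 (mod 23). m = 9×23×3 + 13×17×19 ≡ 128 (mod 391)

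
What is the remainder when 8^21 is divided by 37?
Using repeated squaring. 21 = 16 + 4 + 1 (binary 10101). Repeated squaring mod 37: 8^1 ≡ 8; 8^2 ≡ 8² = 64 ≡ 27; 8^4 ≡ 27² = 729 ≡ 26; 8^8 ≡ 26² = 676 ≡ 10; 8^16 ≡ 10² = 100 ≡ 26. Multiply: 8^21 = 8^16 × 8^4 × 8^1 ≡ 26 × 26 × 8 (mod 37): 26 × 26 = 676 ≡ 10; 10 × 8 = 80 ≡ 6. So 8^21 ≡ 6 (mod 37).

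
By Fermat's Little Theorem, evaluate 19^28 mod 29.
By Fermat's Little Theorem, 19^{28} ≡ 1 (mod 29) since 29 is prime and gcd(19, 29) = 1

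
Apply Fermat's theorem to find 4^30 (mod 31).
By Fermat's Little Theorem, 4^{30} ≡ 1 (mod 31) since 31 is prime and gcd(4, 31) = 1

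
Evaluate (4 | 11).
(4/11) = 4^{5} mod 11 = 1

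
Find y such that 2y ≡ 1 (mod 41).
2^(-1) ≡ 21 (mod 41). Verification: 2 × 21 = 42 ≡ 1 (mod 41)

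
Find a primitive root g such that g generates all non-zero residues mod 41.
p - 1 = 40 has prime divisors 2, 5. h is a primitive root mod 41 iff h^(40/q) ≢ 1 (mod 41) for each such q.
h = 2: 2^20 ≡ 1, 2^8 ≡ 10 (mod 41); 2^20 ≡ 1, so not a primitive root.
h = 3: 3^20 ≡ 40, 3^8 ≡ 1 (mod 41); 3^8 ≡ 1, so not a primitive root.
h = 4: 4^20 ≡ 1, 4^8 ≡ 18 (mod 41); 4^20 ≡ 1, so not a primitive root.
h = 5: 5^20 ≡ 1, 5^8 ≡ 18 (mod 41); 5^20 ≡ 1, so not a primitive root.
h = 6: 6^20 ≡ 40, 6^8 ≡ 10 (mod 41); none is 1, so 6 has order 40 and is a primitive root.
The smallest primitive root mod 41 is g = 6.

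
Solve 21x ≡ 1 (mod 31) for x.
21^(-1) ≡ 3 (mod 31). Verification: 21 × 3 = 63 ≡ 1 (mod 31)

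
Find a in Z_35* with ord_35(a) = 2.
6 has order 2 mod 35 since 6^{2} ≡ 1 (mod 35) and no smaller power works.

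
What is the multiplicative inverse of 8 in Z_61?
23

Using Extended Euclidean Algorithm:
gcd(8, 61) = 1
Bezout coefficients: 8 × 23 + 61 × -3 = 1
So 8 × 23 ≡ 1 (mod 61)
The inverse is 23 mod 61 = 23
Verification: 8 × 23 = 184 = 3 × 61 + 1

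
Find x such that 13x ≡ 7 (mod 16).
3

Since gcd(13, 16) = 1 divides 7, a solution exists.
Multiply both sides by the inverse of 13 mod 16:
  13^(-1) mod 16 = 5
  x ≡ 5 × 7 ≡ 35 ≡ 3 (mod 16)
Verification: 13 × 3 = 39 = 2 × 16 + 7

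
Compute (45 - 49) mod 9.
5

(45 - 49) = -4
-4 mod 9 = 5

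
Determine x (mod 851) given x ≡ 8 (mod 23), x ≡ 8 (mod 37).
8

Using the Chinese Remainder Theorem:
M = product of moduli = 851
For equation 1: M_1 = 37, 37 ≡ 14 (mod 23), inverse of 37 mod 23 is 5 (check: 14 × 5 = 70 ≡ 1 (mod 23))
For equation 2: M_2 = 23, 23 ≡ 23 (mod 37), inverse of 23 mod 37 is 29 (check: 23 × 29 = 667 ≡ 1 (mod 37))
Combine: x ≡ Σ r_i×M_i×(M_i⁻¹ mod m_i) = 8×37×5 + 8×23×29 = 1480 + 5336 = 6816
6816 mod 851 = 8
x ≡ 8 (mod 851)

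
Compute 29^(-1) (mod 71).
29^(-1) ≡ 49 (mod 71). Verification: 29 × 49 = 1421 ≡ 1 (mod 71)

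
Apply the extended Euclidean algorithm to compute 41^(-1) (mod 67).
Extended GCD: 41(18) + 67(-11) = 1. So 41^(-1) ≡ 18 ≡ 18 (mod 67). Verify: 41 × 18 = 738 ≡ 1 (mod 67)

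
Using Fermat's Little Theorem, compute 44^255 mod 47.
By Fermat: 44^{46} ≡ 1 (mod 47). 255 = 5×46 + 25. So 44^{255} ≡ 44^{25} ≡ 38 (mod 47)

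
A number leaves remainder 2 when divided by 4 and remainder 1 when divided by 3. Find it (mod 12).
M = 4 × 3 = 12. M₁ = 3, y₁ ≡ 3 (mod 4). M₂ = 4, y₂ ≡ 1 (mod 3). y = 2×3×3 + 1×4×1 ≡ 10 (mod 12)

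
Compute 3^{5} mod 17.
5

Using successive squaring:
Binary expansion of 5: 101
Powers of 3 mod 17 (each is the square of the previous):
  3^1 ≡ 3 (mod 17)
  3^2 ≡ 3² = 9 ≡ 9 (mod 17)
  3^4 ≡ 9² = 81 ≡ 13 (mod 17)
5 = 4 + 1, so 3^5 = 3^4 × 3^1 ≡ 13 × 3 (mod 17)
Multiplying step by step:
  13 × 3 = 39 ≡ 5 (mod 17)
Result: 3^5 ≡ 5 (mod 17)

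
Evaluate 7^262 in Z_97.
Using Fermat: 7^{96} ≡ 1 (mod 97). 262 ≡ 70 (mod 96). So 7^{262} ≡ 7^{70} ≡ 44 (mod 97)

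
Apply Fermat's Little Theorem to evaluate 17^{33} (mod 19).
7

By Fermat's Little Theorem, a^(p-1) ≡ 1 (mod p) for prime p and gcd(a, p) = 1
Here p = 19, so 17^18 ≡ 1 (mod 19)
We can reduce the exponent: 33 mod 18 = 15
So 17^33 ≡ 17^15 (mod 19)
Computing: 17^15 mod 19 = 7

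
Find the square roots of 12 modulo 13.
The square roots of 12 mod 13 are 8 and 5. Verify: 8² = 64 ≡ 12 (mod 13)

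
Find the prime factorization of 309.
3 × 103

Divide by primes starting from smallest:
309 ÷ 3 = 103
103 ÷ 103 = 1

309 = 3 × 103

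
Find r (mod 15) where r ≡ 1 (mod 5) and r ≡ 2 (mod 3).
M = 5 × 3 = 15. M₁ = 3, y₁ ≡ 2 (mod 5). M₂ = 5, y₂ ≡ 2 (mod 3). r = 1×3×2 + 2×5×2 ≡ 11 (mod 15)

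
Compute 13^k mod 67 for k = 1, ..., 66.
g^1, g^2, ..., g^{66} mod 67: {13, 35, 53, 19, 46, 62, 2, 26, 3, 39, 38, 25, 57, 4, 52, 6, 11, 9, 50, 47, 8, 37, 12, 22, 18, 33, 27, 16, 7, 24, 44, 36, 66, 54, 32, 14, 48, 21, 5, 65, 41, 64, 28, 29, 42, 10, 63, 15, 61, 56, 58, 17, 20, 59, 30, 55, 45, 49, 34, 40, 51, 60, 43, 23, 31, 1}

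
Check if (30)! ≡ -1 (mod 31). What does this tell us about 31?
(30)! mod 31 = 30. Since this equals -1 (mod 31), Wilson confirms 31 is prime.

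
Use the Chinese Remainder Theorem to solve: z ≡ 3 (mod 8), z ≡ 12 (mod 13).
M = 8 × 13 = 104. M₁ = 13, y₁ ≡ 5 (mod 8). M₂ = 8, y₂ ≡ 5 (mod 13). z = 3×13×5 + 12×8×5 ≡ 51 (mod 104)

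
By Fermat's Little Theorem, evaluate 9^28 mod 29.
By Fermat's Little Theorem, 9^{28} ≡ 1 (mod 29) since 29 is prime and gcd(9, 29) = 1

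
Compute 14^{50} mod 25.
1

Using successive squaring:
Binary expansion of 50: 110010
Powers of 14 mod 25 (each is the square of the previous):
  14^1 ≡ 14 (mod 25)
  14^2 ≡ 14² = 196 ≡ 21 (mod 25)
  14^4 ≡ 21² = 441 ≡ 16 (mod 25)
  14^8 ≡ 16² = 256 ≡ 6 (mod 25)
  14^16 ≡ 6² = 36 ≡ 11 (mod 25)
  14^32 ≡ 11² = 121 ≡ 21 (mod 25)
50 = 32 + 16 + 2, so 14^50 = 14^32 × 14^16 × 14^2 ≡ 21 × 11 × 21 (mod 25)
Multiplying step by step:
  21 × 11 = 231 ≡ 6 (mod 25)
  6 × 21 = 126 ≡ 1 (mod 25)
Result: 14^50 ≡ 1 (mod 25)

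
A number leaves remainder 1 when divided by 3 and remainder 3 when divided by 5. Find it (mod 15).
M = 3 × 5 = 15. M₁ = 5, y₁ ≡ 2 (mod 3). M₂ = 3, y₂ ≡ 2 (mod 5). n = 1×5×2 + 3×3×2 ≡ 13 (mod 15)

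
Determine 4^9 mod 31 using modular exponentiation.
9 = 8 + 1 (binary 1001). Repeated squaring mod 31: 4^1 ≡ 4; 4^2 ≡ 4² = 16 ≡ 16; 4^4 ≡ 16² = 256 ≡ 8; 4^8 ≡ 8² = 64 ≡ 2. Multiply: 4^9 = 4^8 × 4^1 ≡ 2 × 4 (mod 31): 2 × 4 = 8 ≡ 8. So 4^9 ≡ 8 (mod 31).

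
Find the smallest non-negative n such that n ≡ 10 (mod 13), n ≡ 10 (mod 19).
10

Using the Chinese Remainder Theorem:
M = product of moduli = 247
For equation 1: M_1 = 19, 19 ≡ 6 (mod 13), inverse of 19 mod 13 is 11 (check: 6 × 11 = 66 ≡ 1 (mod 13))
For equation 2: M_2 = 13, 13 ≡ 13 (mod 19), inverse of 13 mod 19 is 3 (check: 13 × 3 = 39 ≡ 1 (mod 19))
Combine: n ≡ Σ r_i×M_i×(M_i⁻¹ mod m_i) = 10×19×11 + 10×13×3 = 2090 + 390 = 2480
2480 mod 247 = 10
n ≡ 10 (mod 247)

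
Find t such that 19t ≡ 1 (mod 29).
19^(-1) ≡ 26 (mod 29). Verification: 19 × 26 = 494 ≡ 1 (mod 29)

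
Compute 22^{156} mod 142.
6

Using successive squaring:
Binary expansion of 156: 10011100
Powers of 22 mod 142 (each is the square of the previous):
  22^1 ≡ 22 (mod 142)
  22^2 ≡ 22² = 484 ≡ 58 (mod 142)
  22^4 ≡ 58² = 3364 ≡ 98 (mod 142)
  22^8 ≡ 98² = 9604 ≡ 90 (mod 142)
  22^16 ≡ 90² = 8100 ≡ 6 (mod 142)
  22^32 ≡ 6² = 36 ≡ 36 (mod 142)
  22^64 ≡ 36² = 1296 ≡ 18 (mod 142)
  22^128 ≡ 18² = 324 ≡ 40 (mod 142)
156 = 128 + 16 + 8 + 4, so 22^156 = 22^128 × 22^16 × 22^8 × 22^4 ≡ 40 × 6 × 90 × 98 (mod 142)
Multiplying step by step:
  40 × 6 = 240 ≡ 98 (mod 142)
  98 × 90 = 8820 ≡ 16 (mod 142)
  16 × 98 = 1568 ≡ 6 (mod 142)
Result: 22^156 ≡ 6 (mod 142)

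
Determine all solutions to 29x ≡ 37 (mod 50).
3

Since gcd(29, 50) = 1 divides 37, a solution exists.
Multiply both sides by the inverse of 29 mod 50:
  29^(-1) mod 50 = 19
  x ≡ 19 × 37 ≡ 703 ≡ 3 (mod 50)
Verification: 29 × 3 = 87 = 1 × 50 + 37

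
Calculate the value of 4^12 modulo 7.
Using Fermat: 4^{6} ≡ 1 (mod 7). 12 ≡ 0 (mod 6). So 4^{12} ≡ 4^{0} ≡ 1 (mod 7)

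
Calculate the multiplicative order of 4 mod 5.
Powers of 4 mod 5: 4^1≡4, 4^2≡1. Order = 2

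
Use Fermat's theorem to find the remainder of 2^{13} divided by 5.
2

By Fermat's Little Theorem, a^(p-1) ≡ 1 (mod p) for prime p and gcd(a, p) = 1
Here p = 5, so 2^4 ≡ 1 (mod 5)
We can reduce the exponent: 13 mod 4 = 1
So 2^13 ≡ 2^1 (mod 5)
Computing: 2^1 mod 5 = 2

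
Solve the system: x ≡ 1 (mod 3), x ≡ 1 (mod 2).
M = 3 × 2 = 6. M₁ = 2, y₁ ≡ 2 (mod 3). M₂ = 3, y₂ ≡ 1 (mod 2). x = 1×2×2 + 1×3×1 ≡ 1 (mod 6)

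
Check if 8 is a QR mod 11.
By Euler's criterion: 8^{5} ≡ 10 (mod 11). Since this equals -1 (≡ 10), 8 is not a QR.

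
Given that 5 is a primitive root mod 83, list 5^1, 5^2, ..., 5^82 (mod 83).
g^1, g^2, ..., g^{82} mod 83: {5, 25, 42, 44, 54, 21, 22, 27, 52, 11, 55, 26, 47, 69, 13, 65, 76, 48, 74, 38, 24, 37, 19, 12, 60, 51, 6, 30, 67, 3, 15, 75, 43, 49, 79, 63, 66, 81, 73, 33, 82, 78, 58, 41, 39, 29, 62, 61, 56, 31, 72, 28, 57, 36, 14, 70, 18, 7, 35, 9, 45, 59, 46, 64, 71, 23, 32, 77, 53, 16, 80, 68, 8, 40, 34, 4, 20, 17, 2, 10, 50, 1}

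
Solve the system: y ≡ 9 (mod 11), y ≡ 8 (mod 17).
M = 11 × 17 = 187. M₁ = 17, y₁ ≡ 2 (mod 11). M₂ = 11, y₂ ≡ 14 (mod 17). y = 9×17×2 + 8×11×14 ≡ 42 (mod 187)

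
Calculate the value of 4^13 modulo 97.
Using repeated squaring. 13 = 8 + 4 + 1 (binary 1101). Repeated squaring mod 97: 4^1 ≡ 4; 4^2 ≡ 4² = 16 ≡ 16; 4^4 ≡ 16² = 256 ≡ 62; 4^8 ≡ 62² = 3844 ≡ 61. Multiply: 4^13 = 4^8 × 4^4 × 4^1 ≡ 61 × 62 × 4 (mod 97): 61 × 62 = 3782 ≡ 96; 96 × 4 = 384 ≡ 93. So 4^13 ≡ 93 (mod 97).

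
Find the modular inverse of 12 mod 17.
12^(-1) ≡ 10 (mod 17). Verification: 12 × 10 = 120 ≡ 1 (mod 17)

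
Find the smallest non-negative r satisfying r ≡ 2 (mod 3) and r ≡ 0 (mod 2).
M = 3 × 2 = 6. M₁ = 2, y₁ ≡ 2 (mod 3). M₂ = 3, y₂ ≡ 1 (mod 2). r = 2×2×2 + 0×3×1 ≡ 2 (mod 6)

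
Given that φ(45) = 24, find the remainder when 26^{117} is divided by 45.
By Euler: 26^{24} ≡ 1 (mod 45) since gcd(26, 45) = 1. 117 = 4×24 + 21. So 26^{117} ≡ 26^{21} ≡ 26 (mod 45)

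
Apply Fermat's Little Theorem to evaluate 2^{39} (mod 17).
9

By Fermat's Little Theorem, a^(p-1) ≡ 1 (mod p) for prime p and gcd(a, p) = 1
Here p = 17, so 2^16 ≡ 1 (mod 17)
We can reduce the exponent: 39 mod 16 = 7
So 2^39 ≡ 2^7 (mod 17)
Computing: 2^7 mod 17 = 9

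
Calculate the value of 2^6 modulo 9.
6 = 4 + 2 (binary 110). Repeated squaring mod 9: 2^1 ≡ 2; 2^2 ≡ 2² = 4 ≡ 4; 2^4 ≡ 4² = 16 ≡ 7. Multiply: 2^6 = 2^4 × 2^2 ≡ 7 × 4 (mod 9): 7 × 4 = 28 ≡ 1. So 2^6 ≡ 1 (mod 9).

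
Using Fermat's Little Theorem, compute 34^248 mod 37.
By Fermat: 34^{36} ≡ 1 (mod 37). 248 = 6×36 + 32. So 34^{248} ≡ 34^{32} ≡ 16 (mod 37)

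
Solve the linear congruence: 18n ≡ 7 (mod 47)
3

Since gcd(18, 47) = 1 divides 7, a solution exists.
Multiply both sides by the inverse of 18 mod 47:
  18^(-1) mod 47 = 34
  x ≡ 34 × 7 ≡ 238 ≡ 3 (mod 47)
Verification: 18 × 3 = 54 = 1 × 47 + 7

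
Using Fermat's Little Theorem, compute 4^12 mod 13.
By Fermat's Little Theorem, 4^{12} ≡ 1 (mod 13) since 13 is prime and gcd(4, 13) = 1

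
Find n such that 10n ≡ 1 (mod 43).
10^(-1) ≡ 13 (mod 43). Verification: 10 × 13 = 130 ≡ 1 (mod 43)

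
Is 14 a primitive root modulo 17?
Yes

To verify, check if 14^(16/q) ≢ 1 (mod 17) for each prime divisor q of 16
Divisors of 16 = 16: [1, 2, 4, 8, 16]
  14^(16/2) = 14^8 ≡ 16 (mod 17)
Conclusion: 14 is a primitive root modulo 17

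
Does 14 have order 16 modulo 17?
p - 1 = 16 has prime divisors 2. Check 14^(16/q) mod 17 for each: 14^(16/2) = 14^8 ≡ 16 (mod 17). None of these is 1, so 14 has order 16 = φ(17), so it is a primitive root mod 17.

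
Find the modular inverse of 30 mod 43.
30^(-1) ≡ 33 (mod 43). Verification: 30 × 33 = 990 ≡ 1 (mod 43)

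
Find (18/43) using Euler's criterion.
(18/43) = 18^{21} mod 43 = -1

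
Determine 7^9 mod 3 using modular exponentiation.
7 ≡ 1 (mod 3). 9 = 8 + 1 (binary 1001). Repeated squaring mod 3: 1^1 ≡ 1; 1^2 ≡ 1² = 1 ≡ 1; 1^4 ≡ 1² = 1 ≡ 1; 1^8 ≡ 1² = 1 ≡ 1. Multiply: 7^9 ≡ 1^8 × 1^1 ≡ 1 × 1 (mod 3): 1 × 1 = 1 ≡ 1. So 7^9 ≡ 1 (mod 3).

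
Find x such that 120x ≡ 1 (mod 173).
120^(-1) ≡ 62 (mod 173). Verification: 120 × 62 = 7440 ≡ 1 (mod 173)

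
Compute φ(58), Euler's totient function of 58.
28

Prime factorization: 58 = 2 × 29
Using the formula φ(n) = n × Π(1 - 1/p) for each prime factor p:
φ(58) = 58 × (1 - 1/2) × (1 - 1/29)
φ(58) = 28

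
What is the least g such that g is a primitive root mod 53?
p - 1 = 52 has prime divisors 2, 13. h is a primitive root mod 53 iff h^(52/q) ≢ 1 (mod 53) for each such q.
h = 2: 2^26 ≡ 52, 2^4 ≡ 16 (mod 53); none is 1, so 2 has order 52 and is a primitive root.
The smallest primitive root mod 53 is g = 2.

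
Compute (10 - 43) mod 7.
2

(10 - 43) = -33
-33 mod 7 = 2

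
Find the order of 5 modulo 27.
Powers of 5 mod 27: 5^1≡5, 5^2≡25, 5^3≡17, 5^4≡4, 5^5≡20, 5^6≡19, 5^7≡14, 5^8≡16, 5^9≡26, 5^10≡22, 5^11≡2, 5^12≡10, 5^13≡23, 5^14≡7, 5^15≡8, 5^16≡13, 5^17≡11, 5^18≡1. Order = 18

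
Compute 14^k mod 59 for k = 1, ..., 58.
g^1, g^2, ..., g^{58} mod 59: {14, 19, 30, 7, 39, 15, 33, 49, 37, 46, 54, 48, 23, 27, 24, 41, 43, 12, 50, 51, 6, 25, 55, 3, 42, 57, 31, 21, 58, 45, 40, 29, 52, 20, 44, 26, 10, 22, 13, 5, 11, 36, 32, 35, 18, 16, 47, 9, 8, 53, 34, 4, 56, 17, 2, 28, 38, 1}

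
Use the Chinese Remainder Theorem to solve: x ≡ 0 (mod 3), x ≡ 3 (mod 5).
M = 3 × 5 = 15. M₁ = 5, y₁ ≡ 2 (mod 3). M₂ = 3, y₂ ≡ 2 (mod 5). x = 0×5×2 + 3×3×2 ≡ 3 (mod 15)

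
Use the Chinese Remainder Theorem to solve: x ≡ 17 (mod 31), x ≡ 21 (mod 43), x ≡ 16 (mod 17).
1784

Using the Chinese Remainder Theorem:
M = product of moduli = 22661
For equation 1: M_1 = 731, 731 ≡ 18 (mod 31), inverse of 731 mod 31 is 19 (check: 18 × 19 = 342 ≡ 1 (mod 31))
For equation 2: M_2 = 527, 527 ≡ 11 (mod 43), inverse of 527 mod 43 is 4 (check: 11 × 4 = 44 ≡ 1 (mod 43))
For equation 3: M_3 = 1333, 1333 ≡ 7 (mod 17), inverse of 1333 mod 17 is 5 (check: 7 × 5 = 35 ≡ 1 (mod 17))
Combine: x ≡ Σ r_i×M_i×(M_i⁻¹ mod m_i) = 17×731×19 + 21×527×4 + 16×1333×5 = 236113 + 44268 + 106640 = 387021
387021 mod 22661 = 1784
x ≡ 1784 (mod 22661)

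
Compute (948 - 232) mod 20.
16

(948 - 232) = 716
716 mod 20 = 16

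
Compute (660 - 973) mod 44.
39

(660 - 973) = -313
-313 mod 44 = 39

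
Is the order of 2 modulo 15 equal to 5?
No, the actual order is 4, not 5.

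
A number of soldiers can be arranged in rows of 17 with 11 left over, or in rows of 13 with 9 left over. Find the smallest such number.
M = 17 × 13 = 221. M₁ = 13, y₁ ≡ 4 (mod 17). M₂ = 17, y₂ ≡ 10 (mod 13). y = 11×13×4 + 9×17×10 ≡ 113 (mod 221). The smallest positive such number is 113.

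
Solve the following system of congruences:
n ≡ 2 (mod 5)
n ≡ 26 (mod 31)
57

Using the Chinese Remainder Theorem:
M = product of moduli = 155
For equation 1: M_1 = 31, 31 ≡ 1 (mod 5), inverse of 31 mod 5 is 1 (check: 1 × 1 = 1 ≡ 1 (mod 5))
For equation 2: M_2 = 5, 5 ≡ 5 (mod 31), inverse of 5 mod 31 is 25 (check: 5 × 25 = 125 ≡ 1 (mod 31))
Combine: n ≡ Σ r_i×M_i×(M_i⁻¹ mod m_i) = 2×31×1 + 26×5×25 = 62 + 3250 = 3312
3312 mod 155 = 57
n ≡ 57 (mod 155)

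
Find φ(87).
56

Prime factorization: 87 = 3 × 29
Using the formula φ(n) = n × Π(1 - 1/p) for each prime factor p:
φ(87) = 87 × (1 - 1/3) × (1 - 1/29)
φ(87) = 56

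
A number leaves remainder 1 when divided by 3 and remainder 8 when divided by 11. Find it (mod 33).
M = 3 × 11 = 33. M₁ = 11, y₁ ≡ 2 (mod 3). M₂ = 3, y₂ ≡ 4 (mod 11). y = 1×11×2 + 8×3×4 ≡ 19 (mod 33)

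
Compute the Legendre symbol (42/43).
(42/43) = 42^{21} mod 43 = -1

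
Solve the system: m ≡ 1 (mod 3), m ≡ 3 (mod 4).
M = 3 × 4 = 12. M₁ = 4, y₁ ≡ 1 (mod 3). M₂ = 3, y₂ ≡ 3 (mod 4). m = 1×4×1 + 3×3×3 ≡ 7 (mod 12)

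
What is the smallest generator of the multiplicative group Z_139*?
p - 1 = 138 has prime divisors 2, 3, 23. h is a primitive root mod 139 iff h^(138/q) ≢ 1 (mod 139) for each such q.
h = 2: 2^69 ≡ 138, 2^46 ≡ 96, 2^6 ≡ 64 (mod 139); none is 1, so 2 has order 138 and is a primitive root.
The smallest primitive root mod 139 is g = 2.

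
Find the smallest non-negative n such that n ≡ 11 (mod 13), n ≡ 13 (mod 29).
245

Using the Chinese Remainder Theorem:
M = product of moduli = 377
For equation 1: M_1 = 29, 29 ≡ 3 (mod 13), inverse of 29 mod 13 is 9 (check: 3 × 9 = 27 ≡ 1 (mod 13))
For equation 2: M_2 = 13, 13 ≡ 13 (mod 29), inverse of 13 mod 29 is 9 (check: 13 × 9 = 117 ≡ 1 (mod 29))
Combine: n ≡ Σ r_i×M_i×(M_i⁻¹ mod m_i) = 11×29×9 + 13×13×9 = 2871 + 1521 = 4392
4392 mod 377 = 245
n ≡ 245 (mod 377)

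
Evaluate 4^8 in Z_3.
4 ≡ 1 (mod 3). 8 = 8 (binary 1000). Repeated squaring mod 3: 1^1 ≡ 1; 1^2 ≡ 1² = 1 ≡ 1; 1^4 ≡ 1² = 1 ≡ 1; 1^8 ≡ 1² = 1 ≡ 1. So 4^8 ≡ 1 (mod 3).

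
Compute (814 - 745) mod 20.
9

(814 - 745) = 69
69 mod 20 = 9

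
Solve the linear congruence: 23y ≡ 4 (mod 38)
20

Since gcd(23, 38) = 1 divides 4, a solution exists.
Multiply both sides by the inverse of 23 mod 38:
  23^(-1) mod 38 = 5
  x ≡ 5 × 4 ≡ 20 ≡ 20 (mod 38)
Verification: 23 × 20 = 460 = 12 × 38 + 4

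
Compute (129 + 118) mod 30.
7

(129 + 118) = 247
247 mod 30 = 7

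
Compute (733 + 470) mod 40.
3

(733 + 470) = 1203
1203 mod 40 = 3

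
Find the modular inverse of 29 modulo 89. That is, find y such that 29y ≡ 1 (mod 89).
43

Using Extended Euclidean Algorithm:
gcd(29, 89) = 1
Bezout coefficients: 29 × 43 + 89 × -14 = 1
So 29 × 43 ≡ 1 (mod 89)
The inverse is 43 mod 89 = 43
Verification: 29 × 43 = 1247 = 14 × 89 + 1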